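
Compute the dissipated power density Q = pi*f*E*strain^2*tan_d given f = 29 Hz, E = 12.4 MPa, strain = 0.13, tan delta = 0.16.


Q = pi * f * E * strain^2 * tan_d
= pi * 29 * 12.4 * 0.13^2 * 0.16
= pi * 29 * 12.4 * 0.0169 * 0.16
= 3.0548

Q = 3.0548


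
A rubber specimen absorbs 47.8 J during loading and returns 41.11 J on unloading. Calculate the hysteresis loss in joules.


Hysteresis loss = loading - unloading
= 47.8 - 41.11
= 6.69 J

6.69 J


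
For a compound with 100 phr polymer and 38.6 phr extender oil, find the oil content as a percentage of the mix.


Oil % = oil / (100 + oil) * 100
= 38.6 / (100 + 38.6) * 100
= 38.6 / 138.6 * 100
= 27.85%

27.85%


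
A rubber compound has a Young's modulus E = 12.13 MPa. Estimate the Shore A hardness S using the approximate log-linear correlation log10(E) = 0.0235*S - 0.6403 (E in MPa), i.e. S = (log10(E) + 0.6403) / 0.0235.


log10(E) = 0.0235*S - 0.6403  =>  S = (log10(E) + 0.6403) / 0.0235
log10(12.13) = 1.083861
S = (1.083861 + 0.6403) / 0.0235 = 1.724161 / 0.0235
S = 73.4

Shore A = 73.4


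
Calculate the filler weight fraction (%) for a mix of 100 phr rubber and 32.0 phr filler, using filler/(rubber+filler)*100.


Filler % = filler / (rubber + filler) * 100
= 32.0 / (100 + 32.0) * 100
= 32.0 / 132.0 * 100
= 24.24%

24.24%


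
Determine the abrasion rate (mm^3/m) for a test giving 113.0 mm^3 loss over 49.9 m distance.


Rate = volume_loss / distance
= 113.0 / 49.9
= 2.265 mm^3/m

2.265 mm^3/m


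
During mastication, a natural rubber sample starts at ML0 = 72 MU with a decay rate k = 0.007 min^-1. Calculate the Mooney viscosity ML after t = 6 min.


ML = ML0 * exp(-k * t)
ML = 72 * exp(-0.007 * 6)
ML = 72 * 0.9589
ML = 69.04 MU

69.04 MU


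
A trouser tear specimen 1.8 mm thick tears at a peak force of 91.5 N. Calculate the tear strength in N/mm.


Tear strength = force / thickness
= 91.5 / 1.8
= 50.83 N/mm

50.83 N/mm


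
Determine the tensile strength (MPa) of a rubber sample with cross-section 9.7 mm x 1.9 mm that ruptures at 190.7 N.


Area = width * thickness = 9.7 * 1.9 = 18.43 mm^2
TS = force / area = 190.7 / 18.43 = 10.35 MPa

10.35 MPa


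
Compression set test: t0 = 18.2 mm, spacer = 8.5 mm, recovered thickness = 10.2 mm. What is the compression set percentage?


CS = (t0 - recovered) / (t0 - ts) * 100
= (18.2 - 10.2) / (18.2 - 8.5) * 100
= 8.0 / 9.7 * 100
= 82.5%

82.5%


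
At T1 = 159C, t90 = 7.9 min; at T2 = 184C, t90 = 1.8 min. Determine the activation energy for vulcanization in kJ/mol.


T1 = 432.15 K, T2 = 457.15 K
1/T1 - 1/T2 = 1.2655e-04
ln(t1/t2) = ln(7.9/1.8) = 1.4791
Ea = 8.314 * 1.4791 / 1.2655e-04 = 97174.8258 J/mol
Ea = 97.17 kJ/mol

97.17 kJ/mol


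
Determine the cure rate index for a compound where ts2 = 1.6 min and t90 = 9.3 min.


CRI = 100 / (t90 - ts2)
= 100 / (9.3 - 1.6)
= 100 / 7.7
= 12.99 min^-1

12.99 min^-1


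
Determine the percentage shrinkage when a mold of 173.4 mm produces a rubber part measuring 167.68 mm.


Shrinkage = (mold - part) / mold * 100
= (173.4 - 167.68) / 173.4 * 100
= 5.72 / 173.4 * 100
= 3.3%

3.3%


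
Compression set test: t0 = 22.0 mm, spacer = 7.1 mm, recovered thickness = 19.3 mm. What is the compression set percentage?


CS = (t0 - recovered) / (t0 - ts) * 100
= (22.0 - 19.3) / (22.0 - 7.1) * 100
= 2.7 / 14.9 * 100
= 18.1%

18.1%


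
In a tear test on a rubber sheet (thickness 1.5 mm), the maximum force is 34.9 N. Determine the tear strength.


Tear strength = force / thickness
= 34.9 / 1.5
= 23.27 N/mm

23.27 N/mm


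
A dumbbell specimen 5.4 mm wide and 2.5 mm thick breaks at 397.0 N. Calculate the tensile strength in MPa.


Area = width * thickness = 5.4 * 2.5 = 13.5 mm^2
TS = force / area = 397.0 / 13.5 = 29.41 MPa

29.41 MPa


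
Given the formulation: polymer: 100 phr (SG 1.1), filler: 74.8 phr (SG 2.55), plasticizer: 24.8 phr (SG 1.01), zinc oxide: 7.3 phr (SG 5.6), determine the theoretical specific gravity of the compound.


Sum of weights = 206.9
Volume contributions:
  polymer: 100/1.1 = 90.9091
  filler: 74.8/2.55 = 29.3333
  plasticizer: 24.8/1.01 = 24.5545
  zinc oxide: 7.3/5.6 = 1.3036
Sum of volumes = 146.1005
SG = 206.9 / 146.1005 = 1.416

SG = 1.416


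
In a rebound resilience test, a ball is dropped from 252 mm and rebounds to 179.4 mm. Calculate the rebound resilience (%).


Resilience = h_rebound / h_drop * 100
= 179.4 / 252 * 100
= 71.2%

71.2%


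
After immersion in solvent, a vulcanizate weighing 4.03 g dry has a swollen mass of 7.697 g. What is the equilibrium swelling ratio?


Q = W_swollen / W_dry
Q = 7.697 / 4.03
Q = 1.91

Q = 1.91


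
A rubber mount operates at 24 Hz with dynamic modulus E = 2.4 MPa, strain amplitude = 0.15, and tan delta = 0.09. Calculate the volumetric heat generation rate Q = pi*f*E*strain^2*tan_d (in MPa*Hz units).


Q = pi * f * E * strain^2 * tan_d
= pi * 24 * 2.4 * 0.15^2 * 0.09
= pi * 24 * 2.4 * 0.0225 * 0.09
= 0.3664

Q = 0.3664


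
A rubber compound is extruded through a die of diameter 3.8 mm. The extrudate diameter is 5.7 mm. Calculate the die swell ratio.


Die swell ratio = D_extrudate / D_die
= 5.7 / 3.8
= 1.5

Die swell = 1.5


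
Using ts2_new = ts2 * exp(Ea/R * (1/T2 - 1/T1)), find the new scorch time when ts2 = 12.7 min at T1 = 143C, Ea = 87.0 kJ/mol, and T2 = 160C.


Convert temperatures: T1 = 143 + 273.15 = 416.15 K, T2 = 160 + 273.15 = 433.15 K
ts2_new = 12.7 * exp(87000 / 8.314 * (1/433.15 - 1/416.15))
1/T2 - 1/T1 = -9.4311e-05
ts2_new = 4.73 min

4.73 min


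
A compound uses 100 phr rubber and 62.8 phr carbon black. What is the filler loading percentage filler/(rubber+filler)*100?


Filler % = filler / (rubber + filler) * 100
= 62.8 / (100 + 62.8) * 100
= 62.8 / 162.8 * 100
= 38.57%

38.57%


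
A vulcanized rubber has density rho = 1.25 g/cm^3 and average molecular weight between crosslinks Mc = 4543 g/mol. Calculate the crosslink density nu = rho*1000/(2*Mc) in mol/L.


nu = rho * 1000 / (2 * Mc)
nu = 1.25 * 1000 / (2 * 4543)
nu = 1250.0 / 9086
nu = 0.1376 mol/L

0.1376 mol/L


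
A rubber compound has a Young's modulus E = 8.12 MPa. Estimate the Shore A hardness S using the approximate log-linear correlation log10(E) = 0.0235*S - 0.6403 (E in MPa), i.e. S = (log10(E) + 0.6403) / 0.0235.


log10(E) = 0.0235*S - 0.6403  =>  S = (log10(E) + 0.6403) / 0.0235
log10(8.12) = 0.909556
S = (0.909556 + 0.6403) / 0.0235 = 1.549856 / 0.0235
S = 66.0

Shore A = 66.0


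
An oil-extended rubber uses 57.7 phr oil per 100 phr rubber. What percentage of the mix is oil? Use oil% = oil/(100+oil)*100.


Oil % = oil / (100 + oil) * 100
= 57.7 / (100 + 57.7) * 100
= 57.7 / 157.7 * 100
= 36.59%

36.59%


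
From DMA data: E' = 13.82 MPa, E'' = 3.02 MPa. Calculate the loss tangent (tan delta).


tan delta = E'' / E'
= 3.02 / 13.82
= 0.2185

tan delta = 0.2185


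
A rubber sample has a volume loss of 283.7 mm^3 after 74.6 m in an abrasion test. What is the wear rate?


Rate = volume_loss / distance
= 283.7 / 74.6
= 3.803 mm^3/m

3.803 mm^3/m


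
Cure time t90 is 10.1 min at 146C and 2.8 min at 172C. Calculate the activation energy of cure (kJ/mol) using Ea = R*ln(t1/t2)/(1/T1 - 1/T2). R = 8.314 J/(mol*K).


T1 = 419.15 K, T2 = 445.15 K
1/T1 - 1/T2 = 1.3935e-04
ln(t1/t2) = ln(10.1/2.8) = 1.2829
Ea = 8.314 * 1.2829 / 1.3935e-04 = 76543.9278 J/mol
Ea = 76.54 kJ/mol

76.54 kJ/mol


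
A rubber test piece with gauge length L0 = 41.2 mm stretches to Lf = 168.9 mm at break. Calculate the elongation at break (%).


Elongation = (Lf - L0) / L0 * 100
= (168.9 - 41.2) / 41.2 * 100
= 127.7 / 41.2 * 100
= 310.0%

310.0%


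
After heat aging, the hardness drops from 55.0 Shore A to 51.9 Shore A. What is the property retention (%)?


Retention = aged / original * 100
= 51.9 / 55.0 * 100
= 94.4%

94.4%


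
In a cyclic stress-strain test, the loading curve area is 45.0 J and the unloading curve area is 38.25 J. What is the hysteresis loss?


Hysteresis loss = loading - unloading
= 45.0 - 38.25
= 6.75 J

6.75 J


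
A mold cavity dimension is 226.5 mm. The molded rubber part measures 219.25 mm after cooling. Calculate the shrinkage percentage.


Shrinkage = (mold - part) / mold * 100
= (226.5 - 219.25) / 226.5 * 100
= 7.25 / 226.5 * 100
= 3.2%

3.2%


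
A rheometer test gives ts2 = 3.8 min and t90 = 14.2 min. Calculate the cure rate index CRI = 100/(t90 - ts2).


CRI = 100 / (t90 - ts2)
= 100 / (14.2 - 3.8)
= 100 / 10.4
= 9.62 min^-1

9.62 min^-1


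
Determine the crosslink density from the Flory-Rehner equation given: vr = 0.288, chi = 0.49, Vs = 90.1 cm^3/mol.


ln(1 - vr) = ln(1 - 0.288) = -0.3397
Numerator = -((-0.3397) + 0.288 + 0.49 * 0.288^2) = 0.0110
Denominator = 90.1 * (0.288^(1/3) - 0.288/2) = 46.5263
nu = 0.0110 / 46.5263 = 2.3717e-04 mol/cm^3

2.3717e-04 mol/cm^3


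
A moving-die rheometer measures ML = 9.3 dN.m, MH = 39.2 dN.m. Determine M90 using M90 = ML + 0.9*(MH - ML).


M90 = ML + 0.9 * (MH - ML)
M90 = 9.3 + 0.9 * (39.2 - 9.3)
M90 = 9.3 + 0.9 * 29.9
M90 = 36.21 dN.m

36.21 dN.m


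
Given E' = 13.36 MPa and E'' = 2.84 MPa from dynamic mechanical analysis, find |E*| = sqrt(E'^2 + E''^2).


|E*| = sqrt(E'^2 + E''^2)
= sqrt(13.36^2 + 2.84^2)
= sqrt(178.4896 + 8.0656)
= 13.659 MPa

13.659 MPa


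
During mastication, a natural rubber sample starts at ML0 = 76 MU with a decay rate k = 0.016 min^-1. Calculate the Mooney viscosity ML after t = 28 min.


ML = ML0 * exp(-k * t)
ML = 76 * exp(-0.016 * 28)
ML = 76 * 0.6389
ML = 48.56 MU

48.56 MU


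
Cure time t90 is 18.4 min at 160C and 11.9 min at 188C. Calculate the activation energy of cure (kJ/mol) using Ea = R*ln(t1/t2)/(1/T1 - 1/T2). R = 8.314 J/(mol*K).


T1 = 433.15 K, T2 = 461.15 K
1/T1 - 1/T2 = 1.4018e-04
ln(t1/t2) = ln(18.4/11.9) = 0.4358
Ea = 8.314 * 0.4358 / 1.4018e-04 = 25848.2990 J/mol
Ea = 25.85 kJ/mol

25.85 kJ/mol


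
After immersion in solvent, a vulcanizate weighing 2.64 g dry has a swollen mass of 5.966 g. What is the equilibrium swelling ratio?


Q = W_swollen / W_dry
Q = 5.966 / 2.64
Q = 2.26

Q = 2.26


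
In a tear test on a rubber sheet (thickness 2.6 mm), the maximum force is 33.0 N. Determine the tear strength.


Tear strength = force / thickness
= 33.0 / 2.6
= 12.69 N/mm

12.69 N/mm


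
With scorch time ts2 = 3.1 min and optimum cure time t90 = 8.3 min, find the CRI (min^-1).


CRI = 100 / (t90 - ts2)
= 100 / (8.3 - 3.1)
= 100 / 5.2
= 19.23 min^-1

19.23 min^-1


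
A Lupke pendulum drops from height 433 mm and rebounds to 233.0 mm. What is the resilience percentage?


Resilience = h_rebound / h_drop * 100
= 233.0 / 433 * 100
= 53.8%

53.8%


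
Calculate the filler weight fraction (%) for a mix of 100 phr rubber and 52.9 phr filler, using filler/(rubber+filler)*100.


Filler % = filler / (rubber + filler) * 100
= 52.9 / (100 + 52.9) * 100
= 52.9 / 152.9 * 100
= 34.6%

34.6%


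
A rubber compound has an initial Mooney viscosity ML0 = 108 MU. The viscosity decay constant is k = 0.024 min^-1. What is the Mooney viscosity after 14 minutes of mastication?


ML = ML0 * exp(-k * t)
ML = 108 * exp(-0.024 * 14)
ML = 108 * 0.7146
ML = 77.18 MU

77.18 MU


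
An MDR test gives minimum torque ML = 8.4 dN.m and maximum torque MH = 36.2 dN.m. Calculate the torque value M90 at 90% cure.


M90 = ML + 0.9 * (MH - ML)
M90 = 8.4 + 0.9 * (36.2 - 8.4)
M90 = 8.4 + 0.9 * 27.8
M90 = 33.42 dN.m

33.42 dN.m


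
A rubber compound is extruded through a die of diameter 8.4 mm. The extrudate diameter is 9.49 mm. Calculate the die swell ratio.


Die swell ratio = D_extrudate / D_die
= 9.49 / 8.4
= 1.13

Die swell = 1.13


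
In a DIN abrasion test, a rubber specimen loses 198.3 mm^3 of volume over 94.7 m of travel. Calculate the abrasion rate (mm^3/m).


Rate = volume_loss / distance
= 198.3 / 94.7
= 2.094 mm^3/m

2.094 mm^3/m


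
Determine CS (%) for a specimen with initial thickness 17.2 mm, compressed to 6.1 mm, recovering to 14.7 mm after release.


CS = (t0 - recovered) / (t0 - ts) * 100
= (17.2 - 14.7) / (17.2 - 6.1) * 100
= 2.5 / 11.1 * 100
= 22.5%

22.5%


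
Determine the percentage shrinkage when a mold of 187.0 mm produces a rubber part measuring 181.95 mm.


Shrinkage = (mold - part) / mold * 100
= (187.0 - 181.95) / 187.0 * 100
= 5.05 / 187.0 * 100
= 2.7%

2.7%


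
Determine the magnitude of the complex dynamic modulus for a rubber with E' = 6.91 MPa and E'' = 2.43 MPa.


|E*| = sqrt(E'^2 + E''^2)
= sqrt(6.91^2 + 2.43^2)
= sqrt(47.7481 + 5.9049)
= 7.325 MPa

7.325 MPa


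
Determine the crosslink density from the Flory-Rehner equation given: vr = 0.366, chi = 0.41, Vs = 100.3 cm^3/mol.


ln(1 - vr) = ln(1 - 0.366) = -0.4557
Numerator = -((-0.4557) + 0.366 + 0.41 * 0.366^2) = 0.0348
Denominator = 100.3 * (0.366^(1/3) - 0.366/2) = 53.3906
nu = 0.0348 / 53.3906 = 6.5151e-04 mol/cm^3

6.5151e-04 mol/cm^3


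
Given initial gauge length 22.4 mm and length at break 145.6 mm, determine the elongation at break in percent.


Elongation = (Lf - L0) / L0 * 100
= (145.6 - 22.4) / 22.4 * 100
= 123.2 / 22.4 * 100
= 550.0%

550.0%


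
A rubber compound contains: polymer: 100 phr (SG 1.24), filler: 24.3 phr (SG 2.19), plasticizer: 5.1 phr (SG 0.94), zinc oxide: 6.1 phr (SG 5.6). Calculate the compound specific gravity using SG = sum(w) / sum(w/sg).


Sum of weights = 135.5
Volume contributions:
  polymer: 100/1.24 = 80.6452
  filler: 24.3/2.19 = 11.0959
  plasticizer: 5.1/0.94 = 5.4255
  zinc oxide: 6.1/5.6 = 1.0893
Sum of volumes = 98.2559
SG = 135.5 / 98.2559 = 1.379

SG = 1.379


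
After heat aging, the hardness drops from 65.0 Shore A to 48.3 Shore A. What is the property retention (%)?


Retention = aged / original * 100
= 48.3 / 65.0 * 100
= 74.3%

74.3%


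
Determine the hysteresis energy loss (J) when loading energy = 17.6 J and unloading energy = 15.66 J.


Hysteresis loss = loading - unloading
= 17.6 - 15.66
= 1.94 J

1.94 J


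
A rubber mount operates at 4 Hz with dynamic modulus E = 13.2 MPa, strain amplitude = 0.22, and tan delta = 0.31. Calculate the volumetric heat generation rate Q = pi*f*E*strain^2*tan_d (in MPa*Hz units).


Q = pi * f * E * strain^2 * tan_d
= pi * 4 * 13.2 * 0.22^2 * 0.31
= pi * 4 * 13.2 * 0.0484 * 0.31
= 2.4888

Q = 2.4888


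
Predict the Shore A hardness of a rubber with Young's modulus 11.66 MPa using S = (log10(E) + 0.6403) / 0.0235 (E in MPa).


log10(E) = 0.0235*S - 0.6403  =>  S = (log10(E) + 0.6403) / 0.0235
log10(11.66) = 1.066699
S = (1.066699 + 0.6403) / 0.0235 = 1.706999 / 0.0235
S = 72.6

Shore A = 72.6


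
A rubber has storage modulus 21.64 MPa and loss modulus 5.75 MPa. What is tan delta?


tan delta = E'' / E'
= 5.75 / 21.64
= 0.2657

tan delta = 0.2657


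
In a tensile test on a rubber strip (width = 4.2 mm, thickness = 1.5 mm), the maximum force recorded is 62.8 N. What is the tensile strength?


Area = width * thickness = 4.2 * 1.5 = 6.3 mm^2
TS = force / area = 62.8 / 6.3 = 9.97 MPa

9.97 MPa


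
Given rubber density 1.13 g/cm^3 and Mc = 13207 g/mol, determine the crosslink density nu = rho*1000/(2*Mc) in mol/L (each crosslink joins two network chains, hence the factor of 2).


nu = rho * 1000 / (2 * Mc)
nu = 1.13 * 1000 / (2 * 13207)
nu = 1130.0 / 26414
nu = 0.0428 mol/L

0.0428 mol/L


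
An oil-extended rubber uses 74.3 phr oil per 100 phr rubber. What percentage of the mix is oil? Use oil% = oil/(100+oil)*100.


Oil % = oil / (100 + oil) * 100
= 74.3 / (100 + 74.3) * 100
= 74.3 / 174.3 * 100
= 42.63%

42.63%


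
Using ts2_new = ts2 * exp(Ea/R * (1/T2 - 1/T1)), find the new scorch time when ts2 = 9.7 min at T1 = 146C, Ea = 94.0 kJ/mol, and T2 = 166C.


Convert temperatures: T1 = 146 + 273.15 = 419.15 K, T2 = 166 + 273.15 = 439.15 K
ts2_new = 9.7 * exp(94000 / 8.314 * (1/439.15 - 1/419.15))
1/T2 - 1/T1 = -1.0865e-04
ts2_new = 2.84 min

2.84 min


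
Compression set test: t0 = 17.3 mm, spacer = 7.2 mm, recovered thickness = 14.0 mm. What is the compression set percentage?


CS = (t0 - recovered) / (t0 - ts) * 100
= (17.3 - 14.0) / (17.3 - 7.2) * 100
= 3.3 / 10.1 * 100
= 32.7%

32.7%


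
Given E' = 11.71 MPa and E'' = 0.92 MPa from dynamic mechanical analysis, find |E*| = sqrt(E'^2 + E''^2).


|E*| = sqrt(E'^2 + E''^2)
= sqrt(11.71^2 + 0.92^2)
= sqrt(137.1241 + 0.8464)
= 11.746 MPa

11.746 MPa


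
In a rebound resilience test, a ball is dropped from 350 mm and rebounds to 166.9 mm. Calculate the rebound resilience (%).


Resilience = h_rebound / h_drop * 100
= 166.9 / 350 * 100
= 47.7%

47.7%


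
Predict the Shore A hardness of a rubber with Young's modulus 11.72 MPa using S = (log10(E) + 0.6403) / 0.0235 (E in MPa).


log10(E) = 0.0235*S - 0.6403  =>  S = (log10(E) + 0.6403) / 0.0235
log10(11.72) = 1.068928
S = (1.068928 + 0.6403) / 0.0235 = 1.709228 / 0.0235
S = 72.7

Shore A = 72.7


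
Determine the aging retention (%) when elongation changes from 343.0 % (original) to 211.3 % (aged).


Retention = aged / original * 100
= 211.3 / 343.0 * 100
= 61.6%

61.6%


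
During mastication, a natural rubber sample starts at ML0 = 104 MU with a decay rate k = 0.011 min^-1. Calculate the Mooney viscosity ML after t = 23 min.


ML = ML0 * exp(-k * t)
ML = 104 * exp(-0.011 * 23)
ML = 104 * 0.7765
ML = 80.75 MU

80.75 MU


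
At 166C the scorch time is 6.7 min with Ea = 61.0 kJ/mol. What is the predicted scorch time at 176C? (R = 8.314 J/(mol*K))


Convert temperatures: T1 = 166 + 273.15 = 439.15 K, T2 = 176 + 273.15 = 449.15 K
ts2_new = 6.7 * exp(61000 / 8.314 * (1/449.15 - 1/439.15))
1/T2 - 1/T1 = -5.0699e-05
ts2_new = 4.62 min

4.62 min


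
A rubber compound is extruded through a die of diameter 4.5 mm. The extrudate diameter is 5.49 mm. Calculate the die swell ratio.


Die swell ratio = D_extrudate / D_die
= 5.49 / 4.5
= 1.22

Die swell = 1.22


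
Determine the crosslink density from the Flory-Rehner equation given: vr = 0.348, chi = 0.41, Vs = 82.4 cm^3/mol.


ln(1 - vr) = ln(1 - 0.348) = -0.4277
Numerator = -((-0.4277) + 0.348 + 0.41 * 0.348^2) = 0.0301
Denominator = 82.4 * (0.348^(1/3) - 0.348/2) = 43.6213
nu = 0.0301 / 43.6213 = 6.8907e-04 mol/cm^3

6.8907e-04 mol/cm^3


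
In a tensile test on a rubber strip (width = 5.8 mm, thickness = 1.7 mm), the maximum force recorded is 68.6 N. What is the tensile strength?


Area = width * thickness = 5.8 * 1.7 = 9.86 mm^2
TS = force / area = 68.6 / 9.86 = 6.96 MPa

6.96 MPa


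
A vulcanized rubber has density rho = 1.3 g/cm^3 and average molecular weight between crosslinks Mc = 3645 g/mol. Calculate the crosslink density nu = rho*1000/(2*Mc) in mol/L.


nu = rho * 1000 / (2 * Mc)
nu = 1.3 * 1000 / (2 * 3645)
nu = 1300.0 / 7290
nu = 0.1783 mol/L

0.1783 mol/L


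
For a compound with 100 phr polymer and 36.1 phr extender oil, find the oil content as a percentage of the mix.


Oil % = oil / (100 + oil) * 100
= 36.1 / (100 + 36.1) * 100
= 36.1 / 136.1 * 100
= 26.52%

26.52%


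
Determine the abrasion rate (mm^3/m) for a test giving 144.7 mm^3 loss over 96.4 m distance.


Rate = volume_loss / distance
= 144.7 / 96.4
= 1.501 mm^3/m

1.501 mm^3/m


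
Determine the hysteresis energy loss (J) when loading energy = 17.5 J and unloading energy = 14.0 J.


Hysteresis loss = loading - unloading
= 17.5 - 14.0
= 3.5 J

3.5 J


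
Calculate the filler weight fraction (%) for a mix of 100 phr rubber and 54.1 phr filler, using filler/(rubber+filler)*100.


Filler % = filler / (rubber + filler) * 100
= 54.1 / (100 + 54.1) * 100
= 54.1 / 154.1 * 100
= 35.11%

35.11%


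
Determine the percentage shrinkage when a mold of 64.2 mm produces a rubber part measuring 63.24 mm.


Shrinkage = (mold - part) / mold * 100
= (64.2 - 63.24) / 64.2 * 100
= 0.96 / 64.2 * 100
= 1.5%

1.5%


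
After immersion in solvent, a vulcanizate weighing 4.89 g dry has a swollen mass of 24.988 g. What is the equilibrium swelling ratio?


Q = W_swollen / W_dry
Q = 24.988 / 4.89
Q = 5.11

Q = 5.11


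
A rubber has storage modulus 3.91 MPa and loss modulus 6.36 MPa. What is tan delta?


tan delta = E'' / E'
= 6.36 / 3.91
= 1.6266

tan delta = 1.6266


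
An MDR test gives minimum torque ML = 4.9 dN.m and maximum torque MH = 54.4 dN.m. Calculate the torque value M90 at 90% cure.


M90 = ML + 0.9 * (MH - ML)
M90 = 4.9 + 0.9 * (54.4 - 4.9)
M90 = 4.9 + 0.9 * 49.5
M90 = 49.45 dN.m

49.45 dN.m


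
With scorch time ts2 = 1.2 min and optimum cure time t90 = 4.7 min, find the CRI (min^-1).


CRI = 100 / (t90 - ts2)
= 100 / (4.7 - 1.2)
= 100 / 3.5
= 28.57 min^-1

28.57 min^-1


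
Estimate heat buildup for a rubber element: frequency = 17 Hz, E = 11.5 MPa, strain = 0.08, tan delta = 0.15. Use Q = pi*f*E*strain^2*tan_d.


Q = pi * f * E * strain^2 * tan_d
= pi * 17 * 11.5 * 0.08^2 * 0.15
= pi * 17 * 11.5 * 0.0064 * 0.15
= 0.5896

Q = 0.5896


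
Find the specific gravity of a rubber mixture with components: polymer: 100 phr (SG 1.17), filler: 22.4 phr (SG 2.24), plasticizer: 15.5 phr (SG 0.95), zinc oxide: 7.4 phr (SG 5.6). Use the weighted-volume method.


Sum of weights = 145.3
Volume contributions:
  polymer: 100/1.17 = 85.4701
  filler: 22.4/2.24 = 10.0000
  plasticizer: 15.5/0.95 = 16.3158
  zinc oxide: 7.4/5.6 = 1.3214
Sum of volumes = 113.1073
SG = 145.3 / 113.1073 = 1.285

SG = 1.285


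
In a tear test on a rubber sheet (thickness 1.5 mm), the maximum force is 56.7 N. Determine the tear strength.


Tear strength = force / thickness
= 56.7 / 1.5
= 37.8 N/mm

37.8 N/mm


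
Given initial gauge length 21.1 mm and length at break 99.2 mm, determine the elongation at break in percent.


Elongation = (Lf - L0) / L0 * 100
= (99.2 - 21.1) / 21.1 * 100
= 78.1 / 21.1 * 100
= 370.1%

370.1%


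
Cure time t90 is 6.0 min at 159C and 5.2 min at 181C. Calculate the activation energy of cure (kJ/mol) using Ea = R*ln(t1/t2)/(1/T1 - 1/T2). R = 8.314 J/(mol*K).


T1 = 432.15 K, T2 = 454.15 K
1/T1 - 1/T2 = 1.1210e-04
ln(t1/t2) = ln(6.0/5.2) = 0.1431
Ea = 8.314 * 0.1431 / 1.1210e-04 = 10613.6160 J/mol
Ea = 10.61 kJ/mol

10.61 kJ/mol


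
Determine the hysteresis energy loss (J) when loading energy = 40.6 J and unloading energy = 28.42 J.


Hysteresis loss = loading - unloading
= 40.6 - 28.42
= 12.18 J

12.18 J


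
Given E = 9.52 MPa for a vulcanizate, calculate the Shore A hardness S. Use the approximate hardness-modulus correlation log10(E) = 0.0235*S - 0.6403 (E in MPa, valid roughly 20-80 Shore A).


log10(E) = 0.0235*S - 0.6403  =>  S = (log10(E) + 0.6403) / 0.0235
log10(9.52) = 0.978637
S = (0.978637 + 0.6403) / 0.0235 = 1.618937 / 0.0235
S = 68.9

Shore A = 68.9


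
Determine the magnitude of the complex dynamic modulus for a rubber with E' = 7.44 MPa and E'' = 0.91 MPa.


|E*| = sqrt(E'^2 + E''^2)
= sqrt(7.44^2 + 0.91^2)
= sqrt(55.3536 + 0.8281)
= 7.495 MPa

7.495 MPa


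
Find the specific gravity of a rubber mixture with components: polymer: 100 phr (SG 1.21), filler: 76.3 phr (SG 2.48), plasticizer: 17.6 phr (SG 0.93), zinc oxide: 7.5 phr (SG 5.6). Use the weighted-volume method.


Sum of weights = 201.4
Volume contributions:
  polymer: 100/1.21 = 82.6446
  filler: 76.3/2.48 = 30.7661
  plasticizer: 17.6/0.93 = 18.9247
  zinc oxide: 7.5/5.6 = 1.3393
Sum of volumes = 133.6748
SG = 201.4 / 133.6748 = 1.507

SG = 1.507


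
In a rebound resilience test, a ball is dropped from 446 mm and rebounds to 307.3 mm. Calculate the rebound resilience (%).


Resilience = h_rebound / h_drop * 100
= 307.3 / 446 * 100
= 68.9%

68.9%


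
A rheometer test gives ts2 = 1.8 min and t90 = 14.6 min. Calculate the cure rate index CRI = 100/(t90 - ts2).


CRI = 100 / (t90 - ts2)
= 100 / (14.6 - 1.8)
= 100 / 12.8
= 7.81 min^-1

7.81 min^-1


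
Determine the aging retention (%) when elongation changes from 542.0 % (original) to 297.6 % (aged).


Retention = aged / original * 100
= 297.6 / 542.0 * 100
= 54.9%

54.9%


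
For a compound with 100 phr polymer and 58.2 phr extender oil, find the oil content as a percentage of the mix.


Oil % = oil / (100 + oil) * 100
= 58.2 / (100 + 58.2) * 100
= 58.2 / 158.2 * 100
= 36.79%

36.79%


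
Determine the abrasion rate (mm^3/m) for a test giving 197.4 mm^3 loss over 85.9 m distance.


Rate = volume_loss / distance
= 197.4 / 85.9
= 2.298 mm^3/m

2.298 mm^3/m


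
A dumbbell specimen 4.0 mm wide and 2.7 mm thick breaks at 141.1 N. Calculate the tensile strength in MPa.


Area = width * thickness = 4.0 * 2.7 = 10.8 mm^2
TS = force / area = 141.1 / 10.8 = 13.06 MPa

13.06 MPa


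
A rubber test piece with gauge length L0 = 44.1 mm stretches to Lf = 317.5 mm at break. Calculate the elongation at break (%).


Elongation = (Lf - L0) / L0 * 100
= (317.5 - 44.1) / 44.1 * 100
= 273.4 / 44.1 * 100
= 620.0%

620.0%


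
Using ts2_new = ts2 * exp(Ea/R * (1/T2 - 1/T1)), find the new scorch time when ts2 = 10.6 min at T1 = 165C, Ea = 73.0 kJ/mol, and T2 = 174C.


Convert temperatures: T1 = 165 + 273.15 = 438.15 K, T2 = 174 + 273.15 = 447.15 K
ts2_new = 10.6 * exp(73000 / 8.314 * (1/447.15 - 1/438.15))
1/T2 - 1/T1 = -4.5937e-05
ts2_new = 7.08 min

7.08 min


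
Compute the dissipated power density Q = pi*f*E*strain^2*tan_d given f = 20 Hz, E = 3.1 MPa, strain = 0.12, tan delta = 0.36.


Q = pi * f * E * strain^2 * tan_d
= pi * 20 * 3.1 * 0.12^2 * 0.36
= pi * 20 * 3.1 * 0.0144 * 0.36
= 1.0097

Q = 1.0097


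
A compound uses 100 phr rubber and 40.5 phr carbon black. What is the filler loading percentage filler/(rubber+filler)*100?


Filler % = filler / (rubber + filler) * 100
= 40.5 / (100 + 40.5) * 100
= 40.5 / 140.5 * 100
= 28.83%

28.83%


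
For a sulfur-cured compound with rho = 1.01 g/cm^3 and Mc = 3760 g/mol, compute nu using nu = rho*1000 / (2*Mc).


nu = rho * 1000 / (2 * Mc)
nu = 1.01 * 1000 / (2 * 3760)
nu = 1010.0 / 7520
nu = 0.1343 mol/L

0.1343 mol/L


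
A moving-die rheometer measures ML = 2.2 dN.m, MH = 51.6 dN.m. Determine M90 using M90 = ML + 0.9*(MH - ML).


M90 = ML + 0.9 * (MH - ML)
M90 = 2.2 + 0.9 * (51.6 - 2.2)
M90 = 2.2 + 0.9 * 49.4
M90 = 46.66 dN.m

46.66 dN.m


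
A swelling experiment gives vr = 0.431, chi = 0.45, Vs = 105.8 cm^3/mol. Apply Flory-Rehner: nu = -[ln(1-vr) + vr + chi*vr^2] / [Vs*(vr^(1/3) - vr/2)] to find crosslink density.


ln(1 - vr) = ln(1 - 0.431) = -0.5639
Numerator = -((-0.5639) + 0.431 + 0.45 * 0.431^2) = 0.0493
Denominator = 105.8 * (0.431^(1/3) - 0.431/2) = 57.1181
nu = 0.0493 / 57.1181 = 8.6282e-04 mol/cm^3

8.6282e-04 mol/cm^3


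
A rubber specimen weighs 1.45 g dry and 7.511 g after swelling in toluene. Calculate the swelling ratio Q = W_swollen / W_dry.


Q = W_swollen / W_dry
Q = 7.511 / 1.45
Q = 5.18

Q = 5.18


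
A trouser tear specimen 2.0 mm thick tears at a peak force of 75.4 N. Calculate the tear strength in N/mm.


Tear strength = force / thickness
= 75.4 / 2.0
= 37.7 N/mm

37.7 N/mm


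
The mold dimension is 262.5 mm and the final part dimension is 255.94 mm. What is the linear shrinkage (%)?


Shrinkage = (mold - part) / mold * 100
= (262.5 - 255.94) / 262.5 * 100
= 6.56 / 262.5 * 100
= 2.5%

2.5%


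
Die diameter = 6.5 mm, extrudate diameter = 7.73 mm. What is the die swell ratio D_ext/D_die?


Die swell ratio = D_extrudate / D_die
= 7.73 / 6.5
= 1.189

Die swell = 1.189


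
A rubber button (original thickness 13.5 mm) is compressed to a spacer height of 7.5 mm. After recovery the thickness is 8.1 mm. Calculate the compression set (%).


CS = (t0 - recovered) / (t0 - ts) * 100
= (13.5 - 8.1) / (13.5 - 7.5) * 100
= 5.4 / 6.0 * 100
= 90.0%

90.0%


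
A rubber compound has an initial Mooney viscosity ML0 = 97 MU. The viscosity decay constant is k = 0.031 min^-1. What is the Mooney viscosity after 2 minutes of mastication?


ML = ML0 * exp(-k * t)
ML = 97 * exp(-0.031 * 2)
ML = 97 * 0.9399
ML = 91.17 MU

91.17 MU


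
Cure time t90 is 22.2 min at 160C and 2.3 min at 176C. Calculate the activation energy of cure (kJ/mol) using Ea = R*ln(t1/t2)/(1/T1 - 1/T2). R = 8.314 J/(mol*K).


T1 = 433.15 K, T2 = 449.15 K
1/T1 - 1/T2 = 8.2241e-05
ln(t1/t2) = ln(22.2/2.3) = 2.2672
Ea = 8.314 * 2.2672 / 8.2241e-05 = 229195.6488 J/mol
Ea = 229.2 kJ/mol

229.2 kJ/mol


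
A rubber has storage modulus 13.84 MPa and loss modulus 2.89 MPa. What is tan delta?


tan delta = E'' / E'
= 2.89 / 13.84
= 0.2088

tan delta = 0.2088


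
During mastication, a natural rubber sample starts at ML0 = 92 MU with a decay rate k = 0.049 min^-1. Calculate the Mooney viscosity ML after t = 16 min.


ML = ML0 * exp(-k * t)
ML = 92 * exp(-0.049 * 16)
ML = 92 * 0.4566
ML = 42.0 MU

42.0 MU


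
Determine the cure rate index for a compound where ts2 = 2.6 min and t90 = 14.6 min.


CRI = 100 / (t90 - ts2)
= 100 / (14.6 - 2.6)
= 100 / 12.0
= 8.33 min^-1

8.33 min^-1


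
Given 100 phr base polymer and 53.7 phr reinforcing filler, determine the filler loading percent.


Filler % = filler / (rubber + filler) * 100
= 53.7 / (100 + 53.7) * 100
= 53.7 / 153.7 * 100
= 34.94%

34.94%


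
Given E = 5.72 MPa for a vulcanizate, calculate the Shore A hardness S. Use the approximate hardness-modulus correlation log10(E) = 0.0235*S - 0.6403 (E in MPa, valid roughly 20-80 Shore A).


log10(E) = 0.0235*S - 0.6403  =>  S = (log10(E) + 0.6403) / 0.0235
log10(5.72) = 0.757396
S = (0.757396 + 0.6403) / 0.0235 = 1.397696 / 0.0235
S = 59.5

Shore A = 59.5


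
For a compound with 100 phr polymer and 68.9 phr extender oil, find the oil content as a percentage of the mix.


Oil % = oil / (100 + oil) * 100
= 68.9 / (100 + 68.9) * 100
= 68.9 / 168.9 * 100
= 40.79%

40.79%


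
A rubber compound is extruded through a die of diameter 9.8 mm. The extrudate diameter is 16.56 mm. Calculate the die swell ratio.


Die swell ratio = D_extrudate / D_die
= 16.56 / 9.8
= 1.69

Die swell = 1.69


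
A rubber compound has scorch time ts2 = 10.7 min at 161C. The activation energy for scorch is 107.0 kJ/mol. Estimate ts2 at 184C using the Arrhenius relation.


Convert temperatures: T1 = 161 + 273.15 = 434.15 K, T2 = 184 + 273.15 = 457.15 K
ts2_new = 10.7 * exp(107000 / 8.314 * (1/457.15 - 1/434.15))
1/T2 - 1/T1 = -1.1589e-04
ts2_new = 2.41 min

2.41 min


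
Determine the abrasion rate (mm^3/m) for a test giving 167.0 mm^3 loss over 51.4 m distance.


Rate = volume_loss / distance
= 167.0 / 51.4
= 3.249 mm^3/m

3.249 mm^3/m


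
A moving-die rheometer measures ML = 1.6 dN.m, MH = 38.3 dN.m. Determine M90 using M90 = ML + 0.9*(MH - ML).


M90 = ML + 0.9 * (MH - ML)
M90 = 1.6 + 0.9 * (38.3 - 1.6)
M90 = 1.6 + 0.9 * 36.7
M90 = 34.63 dN.m

34.63 dN.m


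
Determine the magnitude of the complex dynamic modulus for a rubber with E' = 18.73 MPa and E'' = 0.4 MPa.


|E*| = sqrt(E'^2 + E''^2)
= sqrt(18.73^2 + 0.4^2)
= sqrt(350.8129 + 0.1600)
= 18.734 MPa

18.734 MPa


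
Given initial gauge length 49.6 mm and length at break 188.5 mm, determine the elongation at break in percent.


Elongation = (Lf - L0) / L0 * 100
= (188.5 - 49.6) / 49.6 * 100
= 138.9 / 49.6 * 100
= 280.0%

280.0%


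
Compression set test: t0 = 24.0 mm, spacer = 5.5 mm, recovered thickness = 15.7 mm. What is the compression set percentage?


CS = (t0 - recovered) / (t0 - ts) * 100
= (24.0 - 15.7) / (24.0 - 5.5) * 100
= 8.3 / 18.5 * 100
= 44.9%

44.9%


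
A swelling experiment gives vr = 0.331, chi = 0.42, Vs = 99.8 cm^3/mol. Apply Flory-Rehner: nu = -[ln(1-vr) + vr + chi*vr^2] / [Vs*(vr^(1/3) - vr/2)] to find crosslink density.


ln(1 - vr) = ln(1 - 0.331) = -0.4020
Numerator = -((-0.4020) + 0.331 + 0.42 * 0.331^2) = 0.0250
Denominator = 99.8 * (0.331^(1/3) - 0.331/2) = 52.5187
nu = 0.0250 / 52.5187 = 4.7518e-04 mol/cm^3

4.7518e-04 mol/cm^3


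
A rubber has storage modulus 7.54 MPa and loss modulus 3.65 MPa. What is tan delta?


tan delta = E'' / E'
= 3.65 / 7.54
= 0.4841

tan delta = 0.4841


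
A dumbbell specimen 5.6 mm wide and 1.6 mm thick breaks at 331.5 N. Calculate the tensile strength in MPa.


Area = width * thickness = 5.6 * 1.6 = 8.96 mm^2
TS = force / area = 331.5 / 8.96 = 37.0 MPa

37.0 MPa


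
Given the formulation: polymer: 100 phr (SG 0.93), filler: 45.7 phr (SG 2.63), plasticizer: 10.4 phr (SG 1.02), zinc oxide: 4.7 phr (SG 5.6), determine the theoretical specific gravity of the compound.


Sum of weights = 160.8
Volume contributions:
  polymer: 100/0.93 = 107.5269
  filler: 45.7/2.63 = 17.3764
  plasticizer: 10.4/1.02 = 10.1961
  zinc oxide: 4.7/5.6 = 0.8393
Sum of volumes = 135.9387
SG = 160.8 / 135.9387 = 1.183

SG = 1.183


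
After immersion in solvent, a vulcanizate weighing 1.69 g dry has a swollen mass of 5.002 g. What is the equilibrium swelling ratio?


Q = W_swollen / W_dry
Q = 5.002 / 1.69
Q = 2.96

Q = 2.96


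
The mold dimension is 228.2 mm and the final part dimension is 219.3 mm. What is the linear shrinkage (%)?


Shrinkage = (mold - part) / mold * 100
= (228.2 - 219.3) / 228.2 * 100
= 8.9 / 228.2 * 100
= 3.9%

3.9%


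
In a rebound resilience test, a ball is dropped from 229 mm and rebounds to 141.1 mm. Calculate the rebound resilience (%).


Resilience = h_rebound / h_drop * 100
= 141.1 / 229 * 100
= 61.6%

61.6%


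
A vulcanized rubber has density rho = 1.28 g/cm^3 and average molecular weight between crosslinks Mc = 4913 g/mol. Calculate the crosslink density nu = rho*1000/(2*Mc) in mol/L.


nu = rho * 1000 / (2 * Mc)
nu = 1.28 * 1000 / (2 * 4913)
nu = 1280.0 / 9826
nu = 0.1303 mol/L

0.1303 mol/L


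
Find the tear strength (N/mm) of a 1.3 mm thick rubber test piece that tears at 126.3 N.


Tear strength = force / thickness
= 126.3 / 1.3
= 97.15 N/mm

97.15 N/mm


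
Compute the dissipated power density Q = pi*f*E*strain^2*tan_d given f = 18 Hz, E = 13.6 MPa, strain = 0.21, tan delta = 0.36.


Q = pi * f * E * strain^2 * tan_d
= pi * 18 * 13.6 * 0.21^2 * 0.36
= pi * 18 * 13.6 * 0.0441 * 0.36
= 12.2096

Q = 12.2096


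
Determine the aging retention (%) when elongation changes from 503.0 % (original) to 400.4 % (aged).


Retention = aged / original * 100
= 400.4 / 503.0 * 100
= 79.6%

79.6%


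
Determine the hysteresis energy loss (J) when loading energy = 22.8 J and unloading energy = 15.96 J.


Hysteresis loss = loading - unloading
= 22.8 - 15.96
= 6.84 J

6.84 J


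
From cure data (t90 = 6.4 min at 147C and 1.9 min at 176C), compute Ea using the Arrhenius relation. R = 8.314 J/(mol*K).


T1 = 420.15 K, T2 = 449.15 K
1/T1 - 1/T2 = 1.5367e-04
ln(t1/t2) = ln(6.4/1.9) = 1.2144
Ea = 8.314 * 1.2144 / 1.5367e-04 = 65703.0189 J/mol
Ea = 65.7 kJ/mol

65.7 kJ/mol


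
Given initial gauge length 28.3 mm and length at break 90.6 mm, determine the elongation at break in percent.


Elongation = (Lf - L0) / L0 * 100
= (90.6 - 28.3) / 28.3 * 100
= 62.3 / 28.3 * 100
= 220.1%

220.1%


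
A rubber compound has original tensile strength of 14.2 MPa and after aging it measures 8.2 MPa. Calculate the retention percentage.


Retention = aged / original * 100
= 8.2 / 14.2 * 100
= 57.7%

57.7%


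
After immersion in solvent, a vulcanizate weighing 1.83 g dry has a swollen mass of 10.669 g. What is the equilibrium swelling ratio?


Q = W_swollen / W_dry
Q = 10.669 / 1.83
Q = 5.83

Q = 5.83


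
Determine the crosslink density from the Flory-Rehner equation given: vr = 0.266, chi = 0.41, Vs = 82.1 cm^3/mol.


ln(1 - vr) = ln(1 - 0.266) = -0.3092
Numerator = -((-0.3092) + 0.266 + 0.41 * 0.266^2) = 0.0142
Denominator = 82.1 * (0.266^(1/3) - 0.266/2) = 41.8811
nu = 0.0142 / 41.8811 = 3.3992e-04 mol/cm^3

3.3992e-04 mol/cm^3


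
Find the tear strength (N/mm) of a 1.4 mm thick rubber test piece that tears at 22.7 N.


Tear strength = force / thickness
= 22.7 / 1.4
= 16.21 N/mm

16.21 N/mm


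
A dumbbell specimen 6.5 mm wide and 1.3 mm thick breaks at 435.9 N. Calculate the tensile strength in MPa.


Area = width * thickness = 6.5 * 1.3 = 8.45 mm^2
TS = force / area = 435.9 / 8.45 = 51.59 MPa

51.59 MPa


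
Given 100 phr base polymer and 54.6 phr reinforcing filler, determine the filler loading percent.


Filler % = filler / (rubber + filler) * 100
= 54.6 / (100 + 54.6) * 100
= 54.6 / 154.6 * 100
= 35.32%

35.32%


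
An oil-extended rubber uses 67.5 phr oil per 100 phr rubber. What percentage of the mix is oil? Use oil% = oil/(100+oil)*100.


Oil % = oil / (100 + oil) * 100
= 67.5 / (100 + 67.5) * 100
= 67.5 / 167.5 * 100
= 40.3%

40.3%


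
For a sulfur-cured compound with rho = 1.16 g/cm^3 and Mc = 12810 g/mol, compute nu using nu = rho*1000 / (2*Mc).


nu = rho * 1000 / (2 * Mc)
nu = 1.16 * 1000 / (2 * 12810)
nu = 1160.0 / 25620
nu = 0.0453 mol/L

0.0453 mol/L


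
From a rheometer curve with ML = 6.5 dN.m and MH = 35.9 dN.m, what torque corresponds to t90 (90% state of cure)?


M90 = ML + 0.9 * (MH - ML)
M90 = 6.5 + 0.9 * (35.9 - 6.5)
M90 = 6.5 + 0.9 * 29.4
M90 = 32.96 dN.m

32.96 dN.m


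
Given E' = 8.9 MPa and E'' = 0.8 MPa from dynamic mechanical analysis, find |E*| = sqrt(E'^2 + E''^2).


|E*| = sqrt(E'^2 + E''^2)
= sqrt(8.9^2 + 0.8^2)
= sqrt(79.2100 + 0.6400)
= 8.936 MPa

8.936 MPa


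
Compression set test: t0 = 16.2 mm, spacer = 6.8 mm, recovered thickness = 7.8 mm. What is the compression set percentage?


CS = (t0 - recovered) / (t0 - ts) * 100
= (16.2 - 7.8) / (16.2 - 6.8) * 100
= 8.4 / 9.4 * 100
= 89.4%

89.4%


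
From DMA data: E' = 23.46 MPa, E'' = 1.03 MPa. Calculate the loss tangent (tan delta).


tan delta = E'' / E'
= 1.03 / 23.46
= 0.0439

tan delta = 0.0439


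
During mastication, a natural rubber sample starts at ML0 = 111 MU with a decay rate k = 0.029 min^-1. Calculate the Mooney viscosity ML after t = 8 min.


ML = ML0 * exp(-k * t)
ML = 111 * exp(-0.029 * 8)
ML = 111 * 0.7929
ML = 88.02 MU

88.02 MU


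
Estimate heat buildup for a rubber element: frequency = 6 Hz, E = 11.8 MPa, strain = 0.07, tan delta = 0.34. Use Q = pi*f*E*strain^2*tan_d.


Q = pi * f * E * strain^2 * tan_d
= pi * 6 * 11.8 * 0.07^2 * 0.34
= pi * 6 * 11.8 * 0.0049 * 0.34
= 0.3706

Q = 0.3706


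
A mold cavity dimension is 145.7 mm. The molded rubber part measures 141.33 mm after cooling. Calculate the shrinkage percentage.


Shrinkage = (mold - part) / mold * 100
= (145.7 - 141.33) / 145.7 * 100
= 4.37 / 145.7 * 100
= 3.0%

3.0%


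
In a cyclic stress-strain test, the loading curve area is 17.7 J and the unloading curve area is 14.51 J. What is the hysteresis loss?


Hysteresis loss = loading - unloading
= 17.7 - 14.51
= 3.19 J

3.19 J


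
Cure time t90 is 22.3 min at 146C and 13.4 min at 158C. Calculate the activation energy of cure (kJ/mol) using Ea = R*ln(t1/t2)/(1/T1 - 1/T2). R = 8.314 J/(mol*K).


T1 = 419.15 K, T2 = 431.15 K
1/T1 - 1/T2 = 6.6402e-05
ln(t1/t2) = ln(22.3/13.4) = 0.5093
Ea = 8.314 * 0.5093 / 6.6402e-05 = 63771.6382 J/mol
Ea = 63.77 kJ/mol

63.77 kJ/mol


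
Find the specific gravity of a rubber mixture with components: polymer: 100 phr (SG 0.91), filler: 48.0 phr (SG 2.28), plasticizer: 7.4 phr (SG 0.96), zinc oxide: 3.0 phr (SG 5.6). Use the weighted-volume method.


Sum of weights = 158.4
Volume contributions:
  polymer: 100/0.91 = 109.8901
  filler: 48.0/2.28 = 21.0526
  plasticizer: 7.4/0.96 = 7.7083
  zinc oxide: 3.0/5.6 = 0.5357
Sum of volumes = 139.1868
SG = 158.4 / 139.1868 = 1.138

SG = 1.138


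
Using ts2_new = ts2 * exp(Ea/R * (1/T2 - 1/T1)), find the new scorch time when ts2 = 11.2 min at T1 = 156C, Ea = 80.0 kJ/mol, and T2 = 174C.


Convert temperatures: T1 = 156 + 273.15 = 429.15 K, T2 = 174 + 273.15 = 447.15 K
ts2_new = 11.2 * exp(80000 / 8.314 * (1/447.15 - 1/429.15))
1/T2 - 1/T1 = -9.3802e-05
ts2_new = 4.54 min

4.54 min
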